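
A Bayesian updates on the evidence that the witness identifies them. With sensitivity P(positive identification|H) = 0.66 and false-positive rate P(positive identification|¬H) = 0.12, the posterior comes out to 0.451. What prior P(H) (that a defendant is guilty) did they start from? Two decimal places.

P(H) = 0.13

Bayes' rule in odds form gives O(H|E) = O(H)·[P(E|H)/P(E|¬H)], hence O(H) = O(H|E)/LR.
Posterior odds = 0.451/(1−0.451) = 0.8215. LR = 0.66/0.12 = 5.5000.
Prior odds = 0.8215/5.5000 = 0.1494, so P(H) = 0.1494/(1+0.1494) ≈ 0.13.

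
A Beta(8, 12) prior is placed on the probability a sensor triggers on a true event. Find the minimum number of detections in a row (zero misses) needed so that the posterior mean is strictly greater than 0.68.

k = 18

After k detections and 0 misses the posterior is Beta(8+k, 12), with mean (8+k)/(8+12+k).
Set (8+k)/(20+k) > 0.68 and solve: k > (0.68·20 − 8)/(1 − 0.68) = 17.500.
The smallest integer exceeding 17.500 is 18, and checking k=18: (26)/(38) = 0.6842 > 0.68.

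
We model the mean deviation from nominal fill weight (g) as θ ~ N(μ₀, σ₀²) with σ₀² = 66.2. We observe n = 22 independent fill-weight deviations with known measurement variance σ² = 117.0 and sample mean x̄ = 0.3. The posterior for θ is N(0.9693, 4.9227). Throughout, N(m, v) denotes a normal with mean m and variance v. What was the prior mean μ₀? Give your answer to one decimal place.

The posterior mean is a precision-weighted average: μ_n = (τ₀μ₀ + τ_data·x̄)/(τ₀+τ_data), with τ₀=1/σ₀² and τ_data=n/σ².
Here τ₀ = 1/66.2 = 0.015106 and τ_data = 22/117.0 = 0.188034, so τ_n = 0.203140.
Rearranging for μ₀: μ₀ = (μ_n·τ_n − τ_data·x̄)/τ₀ = (0.9693·0.203140 − 0.188034·0.3) / 0.015106 = 0.140493/0.015106 ≈ 9.3.

μ₀ = 9.3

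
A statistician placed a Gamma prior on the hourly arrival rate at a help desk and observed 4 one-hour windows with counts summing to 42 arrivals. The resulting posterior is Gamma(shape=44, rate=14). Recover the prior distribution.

A Gamma(α, β) prior (rate parametrization) on a Poisson rate with n observations summing to S gives posterior Gamma(α+S, β+n).
So α = 44 − 42 = 2 and β = 14 − 4 = 10.

Gamma(shape=2, rate=10)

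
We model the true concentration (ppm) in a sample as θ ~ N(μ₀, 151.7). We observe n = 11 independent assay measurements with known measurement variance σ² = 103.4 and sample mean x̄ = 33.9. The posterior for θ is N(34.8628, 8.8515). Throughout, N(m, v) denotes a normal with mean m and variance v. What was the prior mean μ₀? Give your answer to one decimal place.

μ₀ = 50.4

With known observation variance, the Normal–Normal posterior has precision τ_n = τ₀ + n/σ² and mean μ_n = (τ₀μ₀ + (n/σ²)x̄)/τ_n.
Here τ₀ = 1/151.7 = 0.006592 and τ_data = 11/103.4 = 0.106383, so τ_n = 0.112975.
Rearranging for μ₀: μ₀ = (μ_n·τ_n − τ_data·x̄)/τ₀ = (34.8628·0.112975 − 0.106383·33.9) / 0.006592 = 0.332241/0.006592 ≈ 50.4.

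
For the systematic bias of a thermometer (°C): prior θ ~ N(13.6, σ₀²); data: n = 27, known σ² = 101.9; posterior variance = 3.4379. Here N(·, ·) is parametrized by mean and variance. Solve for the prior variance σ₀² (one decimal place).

Posterior precision equals prior precision plus data precision: 1/σ_n² = 1/σ₀² + n/σ².
So 1/σ₀² = 1/3.4379 − 27/101.9 = 0.290875 − 0.264966 = 0.025909.
Hence σ₀² = 1/0.025909 ≈ 38.6.

σ₀² = 38.6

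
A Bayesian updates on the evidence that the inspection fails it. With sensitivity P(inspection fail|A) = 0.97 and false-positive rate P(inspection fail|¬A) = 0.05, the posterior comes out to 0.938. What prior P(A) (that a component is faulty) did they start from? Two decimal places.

P(A) = 0.44

Bayes' rule in odds form gives O(A|E) = O(A)·[P(E|A)/P(E|¬A)], hence O(A) = O(A|E)/LR.
Posterior odds = 0.938/(1−0.938) = 15.1290. LR = 0.97/0.05 = 19.4000.
Prior odds = 15.1290/19.4000 = 0.7798, so P(A) = 0.7798/(1+0.7798) ≈ 0.44.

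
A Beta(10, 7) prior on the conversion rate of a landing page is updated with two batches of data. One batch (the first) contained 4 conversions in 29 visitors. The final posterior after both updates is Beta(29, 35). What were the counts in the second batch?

15 conversions and 3 bounces

Because Beta–binomial updating is additive in the counts, the combined data contributed (α_post−α_prior, β_post−β_prior) successes and failures.
Total across both batches: 29−10=19 conversions, 35−7=28 bounces.
Subtract the first batch: 19−4=15 conversions and 28−25=3 bounces.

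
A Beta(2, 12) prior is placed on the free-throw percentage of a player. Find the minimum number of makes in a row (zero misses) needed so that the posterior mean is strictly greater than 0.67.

k = 23

After k makes and 0 misses the posterior is Beta(2+k, 12), with mean (2+k)/(2+12+k).
Set (2+k)/(14+k) > 0.67 and solve: k > (0.67·14 − 2)/(1 − 0.67) = 22.364.
The smallest integer exceeding 22.364 is 23.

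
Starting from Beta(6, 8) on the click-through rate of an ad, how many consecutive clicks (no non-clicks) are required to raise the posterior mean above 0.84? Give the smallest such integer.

After k clicks and 0 non-clicks the posterior is Beta(6+k, 8), with mean (6+k)/(6+8+k).
Set (6+k)/(14+k) > 0.84 and solve: k > (0.84·14 − 6)/(1 − 0.84) = 36.000.
The smallest integer exceeding 36.000 is 37, and checking k=37: (43)/(51) = 0.8431 > 0.84.

k = 37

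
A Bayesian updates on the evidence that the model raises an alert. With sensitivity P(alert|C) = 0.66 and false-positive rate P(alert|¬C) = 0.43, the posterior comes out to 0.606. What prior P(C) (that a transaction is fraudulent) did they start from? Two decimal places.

P(C) = 0.50

In odds form, posterior odds = prior odds × likelihood ratio, so prior odds = posterior odds ÷ LR.
Posterior odds = 0.606/(1−0.606) = 1.5381. LR = 0.66/0.43 = 1.5349.
Prior odds = 1.5381/1.5349 = 1.0021, so P(C) = 1.0021/(1+1.0021) ≈ 0.50.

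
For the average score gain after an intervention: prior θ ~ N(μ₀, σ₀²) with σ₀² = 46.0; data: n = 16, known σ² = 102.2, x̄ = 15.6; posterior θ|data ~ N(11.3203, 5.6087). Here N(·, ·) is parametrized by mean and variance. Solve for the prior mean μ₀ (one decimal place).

With known observation variance, the Normal–Normal posterior has precision τ_n = τ₀ + n/σ² and mean μ_n = (τ₀μ₀ + (n/σ²)x̄)/τ_n.
Here τ₀ = 1/46.0 = 0.021739 and τ_data = 16/102.2 = 0.156556, so τ_n = 0.178295.
Rearranging for μ₀: μ₀ = (μ_n·τ_n − τ_data·x̄)/τ₀ = (11.3203·0.178295 − 0.156556·15.6) / 0.021739 = -0.423921/0.021739 ≈ -19.5.

μ₀ = -19.5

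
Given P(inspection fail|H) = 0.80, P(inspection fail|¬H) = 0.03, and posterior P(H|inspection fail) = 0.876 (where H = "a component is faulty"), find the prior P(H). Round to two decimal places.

In odds form, posterior odds = prior odds × likelihood ratio, so prior odds = posterior odds ÷ LR.
Posterior odds = 0.876/(1−0.876) = 7.0645. LR = 0.80/0.03 = 26.6667.
Prior odds = 7.0645/26.6667 = 0.2649, so P(H) = 0.2649/(1+0.2649) ≈ 0.21.

P(H) = 0.21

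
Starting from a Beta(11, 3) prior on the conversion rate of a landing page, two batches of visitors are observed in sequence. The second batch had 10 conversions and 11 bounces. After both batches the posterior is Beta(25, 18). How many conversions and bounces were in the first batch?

Sequential conjugate updates are equivalent to a single update on the pooled data, so total successes = posterior α − prior α and total failures = posterior β − prior β.
Total across both batches: 25−11=14 conversions, 18−3=15 bounces.
Subtract the second batch: 14−10=4 conversions and 15−11=4 bounces.

4 conversions and 4 bounces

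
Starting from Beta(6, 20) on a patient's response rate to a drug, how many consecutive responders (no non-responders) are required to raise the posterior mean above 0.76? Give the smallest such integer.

After k responders and 0 non-responders the posterior is Beta(6+k, 20), with mean (6+k)/(6+20+k).
Set (6+k)/(26+k) > 0.76 and solve: k > (0.76·26 − 6)/(1 − 0.76) = 57.333.
The smallest integer exceeding 57.333 is 58.

k = 58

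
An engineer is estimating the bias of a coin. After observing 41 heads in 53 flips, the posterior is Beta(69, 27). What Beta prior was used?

Beta(28, 15)

A Beta(α, β) prior with s successes and f failures in binomial data gives a Beta(α+s, β+f) posterior.
So α = 69 − 41 = 28 and β = 27 − 12 = 15.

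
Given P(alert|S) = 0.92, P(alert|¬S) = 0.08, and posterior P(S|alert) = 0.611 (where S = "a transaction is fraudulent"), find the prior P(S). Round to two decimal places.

P(S) = 0.12

Bayes' rule in odds form gives O(S|E) = O(S)·[P(E|S)/P(E|¬S)], hence O(S) = O(S|E)/LR.
Posterior odds = 0.611/(1−0.611) = 1.5707. LR = 0.92/0.08 = 11.5000.
Prior odds = 1.5707/11.5000 = 0.1366, so P(S) = 0.1366/(1+0.1366) ≈ 0.12.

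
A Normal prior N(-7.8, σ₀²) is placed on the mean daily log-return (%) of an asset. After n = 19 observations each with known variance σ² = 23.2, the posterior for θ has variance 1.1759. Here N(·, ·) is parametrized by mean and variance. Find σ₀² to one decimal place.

Posterior precision equals prior precision plus data precision: 1/σ_n² = 1/σ₀² + n/σ².
So 1/σ₀² = 1/1.1759 − 19/23.2 = 0.850412 − 0.818966 = 0.031446.
Hence σ₀² = 1/0.031446 ≈ 31.8.

σ₀² = 31.8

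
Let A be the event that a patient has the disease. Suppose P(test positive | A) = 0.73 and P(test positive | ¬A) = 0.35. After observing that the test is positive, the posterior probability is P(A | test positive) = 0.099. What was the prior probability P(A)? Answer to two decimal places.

P(A) = 0.05

In odds form, posterior odds = prior odds × likelihood ratio, so prior odds = posterior odds ÷ LR.
Posterior odds = 0.099/(1−0.099) = 0.1099. LR = 0.73/0.35 = 2.0857.
Prior odds = 0.1099/2.0857 = 0.0527, so P(A) = 0.0527/(1+0.0527) ≈ 0.05.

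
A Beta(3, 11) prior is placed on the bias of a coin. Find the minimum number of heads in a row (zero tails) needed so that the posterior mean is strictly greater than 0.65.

k = 18

After k heads and 0 tails the posterior is Beta(3+k, 11), with mean (3+k)/(3+11+k).
Set (3+k)/(14+k) > 0.65 and solve: k > (0.65·14 − 3)/(1 − 0.65) = 17.429.
The smallest integer exceeding 17.429 is 18.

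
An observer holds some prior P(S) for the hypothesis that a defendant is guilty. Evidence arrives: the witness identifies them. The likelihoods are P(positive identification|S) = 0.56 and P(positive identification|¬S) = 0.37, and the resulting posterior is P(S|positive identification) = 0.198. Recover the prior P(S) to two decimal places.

In odds form, posterior odds = prior odds × likelihood ratio, so prior odds = posterior odds ÷ LR.
Posterior odds = 0.198/(1−0.198) = 0.2469. LR = 0.56/0.37 = 1.5135.
Prior odds = 0.2469/1.5135 = 0.1631, so P(S) = 0.1631/(1+0.1631) ≈ 0.14.

P(S) = 0.14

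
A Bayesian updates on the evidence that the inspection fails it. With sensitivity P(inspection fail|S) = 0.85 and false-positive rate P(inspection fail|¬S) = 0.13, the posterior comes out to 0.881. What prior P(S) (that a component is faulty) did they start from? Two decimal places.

P(S) = 0.53

In odds form, posterior odds = prior odds × likelihood ratio, so prior odds = posterior odds ÷ LR.
Posterior odds = 0.881/(1−0.881) = 7.4034. LR = 0.85/0.13 = 6.5385.
Prior odds = 7.4034/6.5385 = 1.1323, so P(S) = 1.1323/(1+1.1323) ≈ 0.53.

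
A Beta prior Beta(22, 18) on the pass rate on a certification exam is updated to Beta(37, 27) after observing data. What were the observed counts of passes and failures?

A Beta(a, b) prior with s successes and f failures in binomial data gives a Beta(a+s, b+f) posterior.
Match parameters: s=37−22=15, f=27−18=9.

15 passes and 9 failures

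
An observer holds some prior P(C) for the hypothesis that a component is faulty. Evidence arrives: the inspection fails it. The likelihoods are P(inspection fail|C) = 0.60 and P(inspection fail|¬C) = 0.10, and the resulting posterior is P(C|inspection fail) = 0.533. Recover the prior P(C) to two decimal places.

Bayes' rule in odds form gives O(C|E) = O(C)·[P(E|C)/P(E|¬C)], hence O(C) = O(C|E)/LR.
Posterior odds = 0.533/(1−0.533) = 1.1413. LR = 0.60/0.10 = 6.0000.
Prior odds = 1.1413/6.0000 = 0.1902, so P(C) = 0.1902/(1+0.1902) ≈ 0.16.

P(C) = 0.16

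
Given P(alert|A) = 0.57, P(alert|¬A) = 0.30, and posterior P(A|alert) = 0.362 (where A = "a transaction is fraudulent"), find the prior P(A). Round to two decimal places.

P(A) = 0.23

Bayes' rule in odds form gives O(A|E) = O(A)·[P(E|A)/P(E|¬A)], hence O(A) = O(A|E)/LR.
Posterior odds = 0.362/(1−0.362) = 0.5674. LR = 0.57/0.30 = 1.9000.
Prior odds = 0.5674/1.9000 = 0.2986, so P(A) = 0.2986/(1+0.2986) ≈ 0.23.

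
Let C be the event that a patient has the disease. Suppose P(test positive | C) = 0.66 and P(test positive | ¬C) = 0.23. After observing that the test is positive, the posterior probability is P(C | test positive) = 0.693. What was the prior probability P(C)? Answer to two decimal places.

Bayes' rule in odds form gives O(C|E) = O(C)·[P(E|C)/P(E|¬C)], hence O(C) = O(C|E)/LR.
Posterior odds = 0.693/(1−0.693) = 2.2573. LR = 0.66/0.23 = 2.8696.
Prior odds = 2.2573/2.8696 = 0.7866, so P(C) = 0.7866/(1+0.7866) ≈ 0.44.

P(C) = 0.44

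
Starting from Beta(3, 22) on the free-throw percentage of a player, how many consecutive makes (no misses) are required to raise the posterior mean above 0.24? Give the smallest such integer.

k = 4

After k makes and 0 misses the posterior is Beta(3+k, 22), with mean (3+k)/(3+22+k).
Set (3+k)/(25+k) > 0.24 and solve: k > (0.24·25 − 3)/(1 − 0.24) = 3.947.
The smallest integer exceeding 3.947 is 4, and checking k=4: (7)/(29) = 0.2414 > 0.24.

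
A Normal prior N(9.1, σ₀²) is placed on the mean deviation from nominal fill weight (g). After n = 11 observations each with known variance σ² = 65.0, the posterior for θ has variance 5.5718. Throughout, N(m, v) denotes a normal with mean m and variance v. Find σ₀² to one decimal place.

σ₀² = 97.6

For the Normal–Normal model with known σ², precisions add: τ_n = τ₀ + n/σ².
So 1/σ₀² = 1/5.5718 − 11/65.0 = 0.179475 − 0.169231 = 0.010244.
Hence σ₀² = 1/0.010244 ≈ 97.6.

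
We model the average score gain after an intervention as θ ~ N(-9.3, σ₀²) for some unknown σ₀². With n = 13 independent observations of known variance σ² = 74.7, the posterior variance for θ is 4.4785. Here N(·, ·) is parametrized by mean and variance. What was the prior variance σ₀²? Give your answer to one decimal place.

σ₀² = 20.3

Posterior precision equals prior precision plus data precision: 1/σ_n² = 1/σ₀² + n/σ².
So 1/σ₀² = 1/4.4785 − 13/74.7 = 0.223289 − 0.174029 = 0.049260.
Hence σ₀² = 1/0.049260 ≈ 20.3.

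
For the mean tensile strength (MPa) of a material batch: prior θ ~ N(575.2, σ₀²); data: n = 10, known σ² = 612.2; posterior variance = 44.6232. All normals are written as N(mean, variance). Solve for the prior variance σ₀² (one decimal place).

σ₀² = 164.6

For the Normal–Normal model with known σ², precisions add: τ_n = τ₀ + n/σ².
So 1/σ₀² = 1/44.6232 − 10/612.2 = 0.022410 − 0.016335 = 0.006075.
Hence σ₀² = 1/0.006075 ≈ 164.6.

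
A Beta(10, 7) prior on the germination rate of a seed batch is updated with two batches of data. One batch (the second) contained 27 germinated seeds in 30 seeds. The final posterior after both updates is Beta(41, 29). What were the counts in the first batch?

Sequential conjugate updates are equivalent to a single update on the pooled data, so total successes = posterior α − prior α and total failures = posterior β − prior β.
Total across both batches: 41−10=31 germinated seeds, 29−7=22 non-germinating seeds.
Subtract the second batch: 31−27=4 germinated seeds and 22−3=19 non-germinating seeds.

4 germinated seeds and 19 non-germinating seeds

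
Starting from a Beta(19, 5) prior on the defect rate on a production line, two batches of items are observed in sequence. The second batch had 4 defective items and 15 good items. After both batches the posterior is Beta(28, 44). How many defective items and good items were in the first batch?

5 defective items and 24 good items

Because Beta–binomial updating is additive in the counts, the combined data contributed (α_post−α_prior, β_post−β_prior) successes and failures.
Total across both batches: 28−19=9 defective items, 44−5=39 good items.
Subtract the second batch: 9−4=5 defective items and 39−15=24 good items.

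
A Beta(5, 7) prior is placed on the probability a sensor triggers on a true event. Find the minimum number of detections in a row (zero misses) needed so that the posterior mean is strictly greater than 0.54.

After k detections and 0 misses the posterior is Beta(5+k, 7), with mean (5+k)/(5+7+k).
Set (5+k)/(12+k) > 0.54 and solve: k > (0.54·12 − 5)/(1 − 0.54) = 3.217.
The smallest integer exceeding 3.217 is 4.

k = 4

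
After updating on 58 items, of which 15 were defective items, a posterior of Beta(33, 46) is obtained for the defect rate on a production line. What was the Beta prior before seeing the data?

Beta(18, 3)

A Beta(a, b) prior with s successes and f failures in binomial data gives a Beta(a+s, b+f) posterior.
Subtract the data counts: 33−15=18, 46−43=3.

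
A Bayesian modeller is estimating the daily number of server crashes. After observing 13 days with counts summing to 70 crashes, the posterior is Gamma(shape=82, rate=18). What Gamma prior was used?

Gamma–Poisson conjugacy: posterior shape = α + Σxᵢ, posterior rate = β + n.
So α = 82 − 70 = 12 and β = 18 − 13 = 5.

Gamma(shape=12, rate=5)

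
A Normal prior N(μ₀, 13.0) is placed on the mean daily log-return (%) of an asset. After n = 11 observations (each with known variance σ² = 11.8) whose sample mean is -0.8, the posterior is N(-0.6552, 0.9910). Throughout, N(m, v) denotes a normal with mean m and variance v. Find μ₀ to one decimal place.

μ₀ = 1.1

With known observation variance, the Normal–Normal posterior has precision τ_n = τ₀ + n/σ² and mean μ_n = (τ₀μ₀ + (n/σ²)x̄)/τ_n.
Here τ₀ = 1/13.0 = 0.076923 and τ_data = 11/11.8 = 0.932203, so τ_n = 1.009126.
Rearranging for μ₀: μ₀ = (μ_n·τ_n − τ_data·x̄)/τ₀ = (-0.6552·1.009126 − 0.932203·-0.8) / 0.076923 = 0.084583/0.076923 ≈ 1.1.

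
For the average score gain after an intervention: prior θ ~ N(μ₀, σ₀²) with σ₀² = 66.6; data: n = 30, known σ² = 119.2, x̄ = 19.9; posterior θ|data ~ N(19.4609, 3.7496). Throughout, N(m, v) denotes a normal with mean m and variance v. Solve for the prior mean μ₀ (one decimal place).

μ₀ = 12.1

The posterior mean is a precision-weighted average: μ_n = (τ₀μ₀ + τ_data·x̄)/(τ₀+τ_data), with τ₀=1/σ₀² and τ_data=n/σ².
Here τ₀ = 1/66.6 = 0.015015 and τ_data = 30/119.2 = 0.251678, so τ_n = 0.266693.
Rearranging for μ₀: μ₀ = (μ_n·τ_n − τ_data·x̄)/τ₀ = (19.4609·0.266693 − 0.251678·19.9) / 0.015015 = 0.181694/0.015015 ≈ 12.1.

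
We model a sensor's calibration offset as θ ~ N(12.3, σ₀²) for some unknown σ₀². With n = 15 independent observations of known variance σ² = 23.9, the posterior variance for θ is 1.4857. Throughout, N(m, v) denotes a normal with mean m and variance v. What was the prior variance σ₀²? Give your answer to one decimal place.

For the Normal–Normal model with known σ², precisions add: τ_n = τ₀ + n/σ².
So 1/σ₀² = 1/1.4857 − 15/23.9 = 0.673083 − 0.627615 = 0.045468.
Hence σ₀² = 1/0.045468 ≈ 22.0.

σ₀² = 22.0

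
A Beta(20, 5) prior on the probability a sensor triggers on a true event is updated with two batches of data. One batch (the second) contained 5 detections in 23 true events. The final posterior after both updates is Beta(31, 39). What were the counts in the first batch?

Because Beta–binomial updating is additive in the counts, the combined data contributed (α_post−α_prior, β_post−β_prior) successes and failures.
Total across both batches: 31−20=11 detections, 39−5=34 misses.
Subtract the second batch: 11−5=6 detections and 34−18=16 misses.

6 detections and 16 misses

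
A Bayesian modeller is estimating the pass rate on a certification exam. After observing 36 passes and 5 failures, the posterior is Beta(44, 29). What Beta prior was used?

A Beta(a, b) prior with s successes and f failures in binomial data gives a Beta(a+s, b+f) posterior.
So a = 44 − 36 = 8 and b = 29 − 5 = 24.

Beta(8, 24)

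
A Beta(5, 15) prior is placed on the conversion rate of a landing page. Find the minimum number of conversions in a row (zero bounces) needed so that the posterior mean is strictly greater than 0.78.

After k conversions and 0 bounces the posterior is Beta(5+k, 15), with mean (5+k)/(5+15+k).
Set (5+k)/(20+k) > 0.78 and solve: k > (0.78·20 − 5)/(1 − 0.78) = 48.182.
The smallest integer exceeding 48.182 is 49, and checking k=49: (54)/(69) = 0.7826 > 0.78.

k = 49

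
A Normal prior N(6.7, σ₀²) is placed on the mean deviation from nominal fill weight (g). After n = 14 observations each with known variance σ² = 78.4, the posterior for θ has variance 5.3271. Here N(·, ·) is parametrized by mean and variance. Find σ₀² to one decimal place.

For the Normal–Normal model with known σ², precisions add: τ_n = τ₀ + n/σ².
So 1/σ₀² = 1/5.3271 − 14/78.4 = 0.187719 − 0.178571 = 0.009148.
Hence σ₀² = 1/0.009148 ≈ 109.3.

σ₀² = 109.3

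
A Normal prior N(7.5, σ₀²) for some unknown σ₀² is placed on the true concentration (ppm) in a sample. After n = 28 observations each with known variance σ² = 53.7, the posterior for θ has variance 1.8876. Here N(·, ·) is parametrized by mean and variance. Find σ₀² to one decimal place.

σ₀² = 119.6

Posterior precision equals prior precision plus data precision: 1/σ_n² = 1/σ₀² + n/σ².
So 1/σ₀² = 1/1.8876 − 28/53.7 = 0.529773 − 0.521415 = 0.008358.
Hence σ₀² = 1/0.008358 ≈ 119.6.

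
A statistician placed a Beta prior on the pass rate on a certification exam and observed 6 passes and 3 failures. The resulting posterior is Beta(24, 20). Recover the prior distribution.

A Beta(α, β) prior with s successes and f failures in binomial data gives a Beta(α+s, β+f) posterior.
So α = 24 − 6 = 18 and β = 20 − 3 = 17.

Beta(18, 17)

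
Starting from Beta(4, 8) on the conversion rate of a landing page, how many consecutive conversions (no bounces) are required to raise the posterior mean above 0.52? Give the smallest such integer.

After k conversions and 0 bounces the posterior is Beta(4+k, 8), with mean (4+k)/(4+8+k).
Set (4+k)/(12+k) > 0.52 and solve: k > (0.52·12 − 4)/(1 − 0.52) = 4.667.
The smallest integer exceeding 4.667 is 5, and checking k=5: (9)/(17) = 0.5294 > 0.52.

k = 5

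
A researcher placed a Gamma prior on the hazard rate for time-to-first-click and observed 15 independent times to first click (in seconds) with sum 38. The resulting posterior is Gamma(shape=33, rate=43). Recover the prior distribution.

Gamma(shape=18, rate=5)

For an exponential likelihood with a Gamma(α, β) prior on the rate, n observations with total T give posterior Gamma(α+n, β+T).
So α = 33 − 15 = 18 and β = 43 − 38 = 5.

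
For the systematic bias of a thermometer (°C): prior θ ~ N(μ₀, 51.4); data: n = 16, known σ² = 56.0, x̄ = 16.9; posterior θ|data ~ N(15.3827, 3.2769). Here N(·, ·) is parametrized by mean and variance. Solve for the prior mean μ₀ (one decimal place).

With known observation variance, the Normal–Normal posterior has precision τ_n = τ₀ + n/σ² and mean μ_n = (τ₀μ₀ + (n/σ²)x̄)/τ_n.
Here τ₀ = 1/51.4 = 0.019455 and τ_data = 16/56.0 = 0.285714, so τ_n = 0.305169.
Rearranging for μ₀: μ₀ = (μ_n·τ_n − τ_data·x̄)/τ₀ = (15.3827·0.305169 − 0.285714·16.9) / 0.019455 = -0.134243/0.019455 ≈ -6.9.

μ₀ = -6.9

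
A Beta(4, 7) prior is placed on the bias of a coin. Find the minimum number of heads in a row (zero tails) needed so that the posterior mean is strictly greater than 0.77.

k = 20

After k heads and 0 tails the posterior is Beta(4+k, 7), with mean (4+k)/(4+7+k).
Set (4+k)/(11+k) > 0.77 and solve: k > (0.77·11 − 4)/(1 − 0.77) = 19.435.
The smallest integer exceeding 19.435 is 20, and checking k=20: (24)/(31) = 0.7742 > 0.77.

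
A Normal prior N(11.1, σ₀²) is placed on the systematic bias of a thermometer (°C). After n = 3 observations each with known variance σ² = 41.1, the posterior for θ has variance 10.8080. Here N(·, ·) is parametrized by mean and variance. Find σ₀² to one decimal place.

σ₀² = 51.2

For the Normal–Normal model with known σ², precisions add: τ_n = τ₀ + n/σ².
So 1/σ₀² = 1/10.8080 − 3/41.1 = 0.092524 − 0.072993 = 0.019531.
Hence σ₀² = 1/0.019531 ≈ 51.2.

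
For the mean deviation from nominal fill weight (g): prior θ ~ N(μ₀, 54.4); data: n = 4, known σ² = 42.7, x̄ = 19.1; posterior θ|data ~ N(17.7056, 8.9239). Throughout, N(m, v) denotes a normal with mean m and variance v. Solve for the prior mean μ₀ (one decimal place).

The posterior mean is a precision-weighted average: μ_n = (τ₀μ₀ + τ_data·x̄)/(τ₀+τ_data), with τ₀=1/σ₀² and τ_data=n/σ².
Here τ₀ = 1/54.4 = 0.018382 and τ_data = 4/42.7 = 0.093677, so τ_n = 0.112059.
Rearranging for μ₀: μ₀ = (μ_n·τ_n − τ_data·x̄)/τ₀ = (17.7056·0.112059 − 0.093677·19.1) / 0.018382 = 0.194841/0.018382 ≈ 10.6.

μ₀ = 10.6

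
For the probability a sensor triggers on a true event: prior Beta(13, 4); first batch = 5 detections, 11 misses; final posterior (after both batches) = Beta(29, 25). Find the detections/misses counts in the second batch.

11 detections and 10 misses

Sequential conjugate updates are equivalent to a single update on the pooled data, so total successes = posterior α − prior α and total failures = posterior β − prior β.
Total across both batches: 29−13=16 detections, 25−4=21 misses.
Subtract the first batch: 16−5=11 detections and 21−11=10 misses.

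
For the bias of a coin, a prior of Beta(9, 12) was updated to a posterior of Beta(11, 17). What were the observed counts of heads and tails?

A Beta(α, β) prior with s successes and f failures in binomial data gives a Beta(α+s, β+f) posterior.
Match parameters: s=11−9=2, f=17−12=5.

2 heads and 5 tails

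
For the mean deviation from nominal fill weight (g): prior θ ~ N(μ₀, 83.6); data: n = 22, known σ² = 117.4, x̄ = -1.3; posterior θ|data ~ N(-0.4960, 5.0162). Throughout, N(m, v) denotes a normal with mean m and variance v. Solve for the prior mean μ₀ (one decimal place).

The posterior mean is a precision-weighted average: μ_n = (τ₀μ₀ + τ_data·x̄)/(τ₀+τ_data), with τ₀=1/σ₀² and τ_data=n/σ².
Here τ₀ = 1/83.6 = 0.011962 and τ_data = 22/117.4 = 0.187394, so τ_n = 0.199356.
Rearranging for μ₀: μ₀ = (μ_n·τ_n − τ_data·x̄)/τ₀ = (-0.4960·0.199356 − 0.187394·-1.3) / 0.011962 = 0.144732/0.011962 ≈ 12.1.

μ₀ = 12.1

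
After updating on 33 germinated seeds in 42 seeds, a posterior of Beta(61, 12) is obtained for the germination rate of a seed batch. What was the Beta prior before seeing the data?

Beta(28, 3)

Under Beta–binomial conjugacy the posterior parameters are (a+s, b+f).
Subtract the data counts: 61−33=28, 12−9=3.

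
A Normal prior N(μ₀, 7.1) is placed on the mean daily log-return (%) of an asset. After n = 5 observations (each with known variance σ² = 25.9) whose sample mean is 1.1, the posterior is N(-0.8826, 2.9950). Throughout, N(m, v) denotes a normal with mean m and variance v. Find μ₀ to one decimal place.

With known observation variance, the Normal–Normal posterior has precision τ_n = τ₀ + n/σ² and mean μ_n = (τ₀μ₀ + (n/σ²)x̄)/τ_n.
Here τ₀ = 1/7.1 = 0.140845 and τ_data = 5/25.9 = 0.193050, so τ_n = 0.333895.
Rearranging for μ₀: μ₀ = (μ_n·τ_n − τ_data·x̄)/τ₀ = (-0.8826·0.333895 − 0.193050·1.1) / 0.140845 = -0.507051/0.140845 ≈ -3.6.

μ₀ = -3.6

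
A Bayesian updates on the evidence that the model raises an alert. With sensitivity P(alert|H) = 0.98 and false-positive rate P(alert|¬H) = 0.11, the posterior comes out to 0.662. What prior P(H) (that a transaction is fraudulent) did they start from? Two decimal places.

P(H) = 0.18

In odds form, posterior odds = prior odds × likelihood ratio, so prior odds = posterior odds ÷ LR.
Posterior odds = 0.662/(1−0.662) = 1.9586. LR = 0.98/0.11 = 8.9091.
Prior odds = 1.9586/8.9091 = 0.2198, so P(H) = 0.2198/(1+0.2198) ≈ 0.18.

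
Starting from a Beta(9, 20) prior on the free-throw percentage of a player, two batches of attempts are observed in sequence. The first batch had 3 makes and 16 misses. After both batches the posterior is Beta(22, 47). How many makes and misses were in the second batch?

10 makes and 11 misses

Sequential conjugate updates are equivalent to a single update on the pooled data, so total successes = posterior α − prior α and total failures = posterior β − prior β.
Total across both batches: 22−9=13 makes, 47−20=27 misses.
Subtract the first batch: 13−3=10 makes and 27−16=11 misses.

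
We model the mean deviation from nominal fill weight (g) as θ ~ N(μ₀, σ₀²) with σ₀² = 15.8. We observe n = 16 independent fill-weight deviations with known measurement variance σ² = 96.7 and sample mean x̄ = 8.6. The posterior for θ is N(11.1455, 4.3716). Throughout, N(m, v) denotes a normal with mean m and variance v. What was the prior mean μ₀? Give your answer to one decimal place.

The posterior mean is a precision-weighted average: μ_n = (τ₀μ₀ + τ_data·x̄)/(τ₀+τ_data), with τ₀=1/σ₀² and τ_data=n/σ².
Here τ₀ = 1/15.8 = 0.063291 and τ_data = 16/96.7 = 0.165460, so τ_n = 0.228751.
Rearranging for μ₀: μ₀ = (μ_n·τ_n − τ_data·x̄)/τ₀ = (11.1455·0.228751 − 0.165460·8.6) / 0.063291 = 1.126588/0.063291 ≈ 17.8.

μ₀ = 17.8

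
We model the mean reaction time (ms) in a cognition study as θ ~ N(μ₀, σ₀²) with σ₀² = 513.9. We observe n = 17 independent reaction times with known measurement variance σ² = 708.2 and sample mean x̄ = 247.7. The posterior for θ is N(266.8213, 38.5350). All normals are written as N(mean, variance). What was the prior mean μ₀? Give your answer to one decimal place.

With known observation variance, the Normal–Normal posterior has precision τ_n = τ₀ + n/σ² and mean μ_n = (τ₀μ₀ + (n/σ²)x̄)/τ_n.
Here τ₀ = 1/513.9 = 0.001946 and τ_data = 17/708.2 = 0.024005, so τ_n = 0.025951.
Rearranging for μ₀: μ₀ = (μ_n·τ_n − τ_data·x̄)/τ₀ = (266.8213·0.025951 − 0.024005·247.7) / 0.001946 = 0.978241/0.001946 ≈ 502.7.

μ₀ = 502.7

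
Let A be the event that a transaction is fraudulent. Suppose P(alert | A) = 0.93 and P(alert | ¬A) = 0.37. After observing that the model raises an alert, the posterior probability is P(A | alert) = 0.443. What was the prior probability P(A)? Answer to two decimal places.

P(A) = 0.24

In odds form, posterior odds = prior odds × likelihood ratio, so prior odds = posterior odds ÷ LR.
Posterior odds = 0.443/(1−0.443) = 0.7953. LR = 0.93/0.37 = 2.5135.
Prior odds = 0.7953/2.5135 = 0.3164, so P(A) = 0.3164/(1+0.3164) ≈ 0.24.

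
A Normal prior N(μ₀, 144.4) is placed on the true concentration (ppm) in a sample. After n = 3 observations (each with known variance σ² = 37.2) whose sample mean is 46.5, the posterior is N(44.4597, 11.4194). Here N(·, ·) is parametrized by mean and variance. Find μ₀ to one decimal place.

The posterior mean is a precision-weighted average: μ_n = (τ₀μ₀ + τ_data·x̄)/(τ₀+τ_data), with τ₀=1/σ₀² and τ_data=n/σ².
Here τ₀ = 1/144.4 = 0.006925 and τ_data = 3/37.2 = 0.080645, so τ_n = 0.087570.
Rearranging for μ₀: μ₀ = (μ_n·τ_n − τ_data·x̄)/τ₀ = (44.4597·0.087570 − 0.080645·46.5) / 0.006925 = 0.143343/0.006925 ≈ 20.7.

μ₀ = 20.7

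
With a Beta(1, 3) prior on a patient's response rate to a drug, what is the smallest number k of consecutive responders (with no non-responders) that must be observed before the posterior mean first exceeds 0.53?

k = 3

After k responders and 0 non-responders the posterior is Beta(1+k, 3), with mean (1+k)/(1+3+k).
Set (1+k)/(4+k) > 0.53 and solve: k > (0.53·4 − 1)/(1 − 0.53) = 2.383.
The smallest integer exceeding 2.383 is 3.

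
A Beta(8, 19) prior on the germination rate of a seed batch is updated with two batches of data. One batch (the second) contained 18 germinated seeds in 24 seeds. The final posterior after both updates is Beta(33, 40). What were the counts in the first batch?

7 germinated seeds and 15 non-germinating seeds

Because Beta–binomial updating is additive in the counts, the combined data contributed (α_post−α_prior, β_post−β_prior) successes and failures.
Total across both batches: 33−8=25 germinated seeds, 40−19=21 non-germinating seeds.
Subtract the second batch: 25−18=7 germinated seeds and 21−6=15 non-germinating seeds.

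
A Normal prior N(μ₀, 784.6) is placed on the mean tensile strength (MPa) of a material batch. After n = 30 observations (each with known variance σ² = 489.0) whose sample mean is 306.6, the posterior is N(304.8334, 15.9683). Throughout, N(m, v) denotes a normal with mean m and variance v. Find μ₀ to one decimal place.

μ₀ = 219.8

The posterior mean is a precision-weighted average: μ_n = (τ₀μ₀ + τ_data·x̄)/(τ₀+τ_data), with τ₀=1/σ₀² and τ_data=n/σ².
Here τ₀ = 1/784.6 = 0.001275 and τ_data = 30/489.0 = 0.061350, so τ_n = 0.062625.
Rearranging for μ₀: μ₀ = (μ_n·τ_n − τ_data·x̄)/τ₀ = (304.8334·0.062625 − 0.061350·306.6) / 0.001275 = 0.280282/0.001275 ≈ 219.8.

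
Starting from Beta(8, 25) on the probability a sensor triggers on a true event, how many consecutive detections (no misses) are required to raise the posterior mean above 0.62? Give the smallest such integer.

After k detections and 0 misses the posterior is Beta(8+k, 25), with mean (8+k)/(8+25+k).
Set (8+k)/(33+k) > 0.62 and solve: k > (0.62·33 − 8)/(1 − 0.62) = 32.789.
The smallest integer exceeding 32.789 is 33, and checking k=33: (41)/(66) = 0.6212 > 0.62.

k = 33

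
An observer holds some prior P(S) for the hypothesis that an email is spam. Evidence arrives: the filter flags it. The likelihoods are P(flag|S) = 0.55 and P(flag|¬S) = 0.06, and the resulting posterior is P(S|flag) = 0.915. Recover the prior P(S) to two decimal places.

Bayes' rule in odds form gives O(S|E) = O(S)·[P(E|S)/P(E|¬S)], hence O(S) = O(S|E)/LR.
Posterior odds = 0.915/(1−0.915) = 10.7647. LR = 0.55/0.06 = 9.1667.
Prior odds = 10.7647/9.1667 = 1.1743, so P(S) = 1.1743/(1+1.1743) ≈ 0.54.

P(S) = 0.54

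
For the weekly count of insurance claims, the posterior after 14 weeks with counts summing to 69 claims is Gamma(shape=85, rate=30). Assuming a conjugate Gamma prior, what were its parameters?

Gamma(shape=16, rate=16)

A Gamma(α, β) prior (rate parametrization) on a Poisson rate with n observations summing to S gives posterior Gamma(α+S, β+n).
So α = 85 − 69 = 16 and β = 30 − 14 = 16.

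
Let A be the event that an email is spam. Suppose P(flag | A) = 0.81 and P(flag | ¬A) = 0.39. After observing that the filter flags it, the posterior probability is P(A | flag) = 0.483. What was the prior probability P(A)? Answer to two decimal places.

P(A) = 0.31

In odds form, posterior odds = prior odds × likelihood ratio, so prior odds = posterior odds ÷ LR.
Posterior odds = 0.483/(1−0.483) = 0.9342. LR = 0.81/0.39 = 2.0769.
Prior odds = 0.9342/2.0769 = 0.4498, so P(A) = 0.4498/(1+0.4498) ≈ 0.31.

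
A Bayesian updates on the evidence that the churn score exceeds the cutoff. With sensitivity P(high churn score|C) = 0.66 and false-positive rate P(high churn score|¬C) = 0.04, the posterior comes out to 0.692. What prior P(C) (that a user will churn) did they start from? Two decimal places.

Bayes' rule in odds form gives O(C|E) = O(C)·[P(E|C)/P(E|¬C)], hence O(C) = O(C|E)/LR.
Posterior odds = 0.692/(1−0.692) = 2.2468. LR = 0.66/0.04 = 16.5000.
Prior odds = 2.2468/16.5000 = 0.1362, so P(C) = 0.1362/(1+0.1362) ≈ 0.12.

P(C) = 0.12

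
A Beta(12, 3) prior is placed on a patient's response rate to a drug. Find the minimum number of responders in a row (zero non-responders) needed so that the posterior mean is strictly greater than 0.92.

k = 23

After k responders and 0 non-responders the posterior is Beta(12+k, 3), with mean (12+k)/(12+3+k).
Set (12+k)/(15+k) > 0.92 and solve: k > (0.92·15 − 12)/(1 − 0.92) = 22.500.
The smallest integer exceeding 22.500 is 23, and checking k=23: (35)/(38) = 0.9211 > 0.92.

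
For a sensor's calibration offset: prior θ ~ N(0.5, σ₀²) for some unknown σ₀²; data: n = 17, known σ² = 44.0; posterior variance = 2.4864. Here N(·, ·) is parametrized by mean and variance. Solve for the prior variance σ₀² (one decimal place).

For the Normal–Normal model with known σ², precisions add: τ_n = τ₀ + n/σ².
So 1/σ₀² = 1/2.4864 − 17/44.0 = 0.402188 − 0.386364 = 0.015824.
Hence σ₀² = 1/0.015824 ≈ 63.2.

σ₀² = 63.2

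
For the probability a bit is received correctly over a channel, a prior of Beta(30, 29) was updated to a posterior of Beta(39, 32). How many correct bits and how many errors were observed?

A Beta(α, β) prior with s successes and f failures in binomial data gives a Beta(α+s, β+f) posterior.
Match parameters: s=39−30=9, f=32−29=3.

9 correct bits and 3 errors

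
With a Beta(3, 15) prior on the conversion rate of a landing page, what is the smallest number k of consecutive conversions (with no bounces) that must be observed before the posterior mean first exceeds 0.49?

k = 12

After k conversions and 0 bounces the posterior is Beta(3+k, 15), with mean (3+k)/(3+15+k).
Set (3+k)/(18+k) > 0.49 and solve: k > (0.49·18 − 3)/(1 − 0.49) = 11.412.
The smallest integer exceeding 11.412 is 12.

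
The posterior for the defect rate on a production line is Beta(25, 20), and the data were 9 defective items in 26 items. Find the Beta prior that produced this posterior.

Under Beta–binomial conjugacy the posterior parameters are (a+s, b+f).
So a = 25 − 9 = 16 and b = 20 − 17 = 3.

Beta(16, 3)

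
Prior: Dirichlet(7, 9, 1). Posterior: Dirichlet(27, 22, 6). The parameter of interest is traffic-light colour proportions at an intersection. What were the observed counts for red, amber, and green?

For a Dirichlet(α) prior with multinomial counts c, the posterior is Dirichlet(α + c) componentwise.
Counts are posterior − prior componentwise: 27−7=20, 22−9=13, 6−1=5.

counts (20, 13, 5)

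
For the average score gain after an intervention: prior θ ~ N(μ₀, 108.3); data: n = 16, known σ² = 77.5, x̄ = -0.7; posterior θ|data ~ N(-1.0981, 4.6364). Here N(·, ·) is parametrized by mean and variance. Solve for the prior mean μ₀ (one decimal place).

μ₀ = -10.0

The posterior mean is a precision-weighted average: μ_n = (τ₀μ₀ + τ_data·x̄)/(τ₀+τ_data), with τ₀=1/σ₀² and τ_data=n/σ².
Here τ₀ = 1/108.3 = 0.009234 and τ_data = 16/77.5 = 0.206452, so τ_n = 0.215686.
Rearranging for μ₀: μ₀ = (μ_n·τ_n − τ_data·x̄)/τ₀ = (-1.0981·0.215686 − 0.206452·-0.7) / 0.009234 = -0.092328/0.009234 ≈ -10.0.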